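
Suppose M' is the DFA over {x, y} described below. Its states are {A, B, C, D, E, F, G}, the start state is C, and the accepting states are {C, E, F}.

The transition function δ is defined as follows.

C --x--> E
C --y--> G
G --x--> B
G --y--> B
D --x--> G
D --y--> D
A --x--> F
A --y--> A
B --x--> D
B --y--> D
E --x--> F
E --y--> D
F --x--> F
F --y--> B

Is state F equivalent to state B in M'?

States {A} cannot be reached from the start state, so discard them.
Start with accepting vs non-accepting: {C,E,F} | {B,D,G}.
Stable partition: {C,E,F} | {B,D,G} — 2 equivalence classes.
F and B end up in different blocks, so they are distinguishable. For instance, the string 'ε' is accepted from only F.

No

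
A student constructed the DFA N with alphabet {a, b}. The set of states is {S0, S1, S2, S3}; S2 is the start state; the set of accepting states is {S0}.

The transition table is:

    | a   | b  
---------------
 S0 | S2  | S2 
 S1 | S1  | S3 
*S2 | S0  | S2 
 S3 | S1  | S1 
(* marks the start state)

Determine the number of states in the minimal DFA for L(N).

2

States {S1,S3} cannot be reached from the start state, so discard them.
Start with accepting vs non-accepting: {S0} | {S2}.
The partition is now stable with 2 blocks: {S0} | {S2}.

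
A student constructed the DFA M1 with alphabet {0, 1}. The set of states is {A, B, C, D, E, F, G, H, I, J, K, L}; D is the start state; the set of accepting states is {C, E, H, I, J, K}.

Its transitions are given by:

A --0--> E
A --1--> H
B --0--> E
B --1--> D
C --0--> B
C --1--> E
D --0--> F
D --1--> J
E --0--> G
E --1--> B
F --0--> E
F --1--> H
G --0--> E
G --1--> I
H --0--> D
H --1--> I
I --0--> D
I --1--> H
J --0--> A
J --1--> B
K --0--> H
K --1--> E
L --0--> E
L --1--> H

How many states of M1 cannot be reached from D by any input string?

3

Starting at D and following transitions, the reachable set is {A, B, D, E, F, G, H, I, J}. That leaves C, K, L unreachable — 3 in total.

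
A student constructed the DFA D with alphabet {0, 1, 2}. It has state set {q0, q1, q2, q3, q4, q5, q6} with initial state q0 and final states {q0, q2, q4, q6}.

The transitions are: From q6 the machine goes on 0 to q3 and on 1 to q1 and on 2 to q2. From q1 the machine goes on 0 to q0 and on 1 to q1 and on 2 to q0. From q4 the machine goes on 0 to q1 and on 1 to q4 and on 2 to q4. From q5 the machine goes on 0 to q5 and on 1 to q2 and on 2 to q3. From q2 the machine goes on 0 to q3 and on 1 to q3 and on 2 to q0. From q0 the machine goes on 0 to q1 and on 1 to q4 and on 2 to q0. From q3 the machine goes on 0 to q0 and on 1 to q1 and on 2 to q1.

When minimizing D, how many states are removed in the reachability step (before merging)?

No path from q0 leads to q2, q3, q5, q6; the other 3 states are all reachable.

4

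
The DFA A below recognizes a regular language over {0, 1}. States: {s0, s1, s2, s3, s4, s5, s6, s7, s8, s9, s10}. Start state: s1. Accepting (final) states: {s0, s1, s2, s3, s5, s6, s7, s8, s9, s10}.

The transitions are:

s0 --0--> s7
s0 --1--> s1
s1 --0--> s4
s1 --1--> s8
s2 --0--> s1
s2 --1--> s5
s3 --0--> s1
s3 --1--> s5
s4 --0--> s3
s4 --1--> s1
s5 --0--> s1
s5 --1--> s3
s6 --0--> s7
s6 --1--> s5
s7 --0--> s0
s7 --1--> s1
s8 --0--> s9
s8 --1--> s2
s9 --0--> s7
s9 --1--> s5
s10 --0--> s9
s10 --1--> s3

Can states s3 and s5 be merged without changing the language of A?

First remove the unreachable states {s6,s10}; 9 states remain.
P0 = {s0,s1,s2,s3,s5,s7,s8,s9} | {s4}.
Split {s0,s1,s2,s3,s5,s7,s8,s9} by δ(·,0) → {s0,s2,s3,s5,s7,s8,s9} and {s1}.
Split {s0,s2,s3,s5,s7,s8,s9} by δ(·,0) → {s0,s7,s8,s9} and {s2,s3,s5}.
Refine {s0,s7,s8,s9} on symbol 1: members go to different blocks, giving {s0,s7} and {s8,s9}.
Refine {s8,s9} on symbol 0: members go to different blocks, giving {s8} and {s9}.
The partition is now stable with 6 blocks: {s0,s7} | {s4} | {s1} | {s2,s3,s5} | {s8} | {s9}.
s3 and s5 lie in the same block of the stable partition, so they are equivalent — no string distinguishes them.

Yes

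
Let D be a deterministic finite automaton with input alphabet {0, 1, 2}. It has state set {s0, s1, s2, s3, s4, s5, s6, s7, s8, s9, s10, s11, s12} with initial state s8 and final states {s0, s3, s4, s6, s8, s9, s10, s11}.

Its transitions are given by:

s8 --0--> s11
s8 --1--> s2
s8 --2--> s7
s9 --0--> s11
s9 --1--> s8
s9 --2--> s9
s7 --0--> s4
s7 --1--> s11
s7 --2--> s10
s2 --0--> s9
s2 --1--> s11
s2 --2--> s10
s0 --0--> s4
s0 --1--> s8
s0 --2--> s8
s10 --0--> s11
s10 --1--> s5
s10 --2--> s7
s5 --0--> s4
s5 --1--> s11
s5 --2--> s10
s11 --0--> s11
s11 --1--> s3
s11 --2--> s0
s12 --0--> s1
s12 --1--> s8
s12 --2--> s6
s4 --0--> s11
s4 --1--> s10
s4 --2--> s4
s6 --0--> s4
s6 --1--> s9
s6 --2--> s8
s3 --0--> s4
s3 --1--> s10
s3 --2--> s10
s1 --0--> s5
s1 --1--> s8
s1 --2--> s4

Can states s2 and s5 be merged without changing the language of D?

Reachable states from the start: {s0,s2,s3,s4,s5,s7,s8,s9,s10,s11}. Unreachable: {s1,s6,s12} — drop them.
Start with accepting vs non-accepting: {s0,s3,s4,s8,s9,s10,s11} | {s2,s5,s7}.
Refine {s0,s3,s4,s8,s9,s10,s11} on symbol 1: members go to different blocks, giving {s0,s3,s4,s9,s11} and {s8,s10}.
Refine {s0,s3,s4,s9,s11} on symbol 1: members go to different blocks, giving {s0,s3,s4,s9} and {s11}.
On input 0, block {s0,s3,s4,s9} splits into {s0,s3} and {s4,s9}.
No further refinement is possible. Final partition (5 blocks): {s0,s3} | {s2,s5,s7} | {s8,s10} | {s11} | {s4,s9}.
s2 and s5 lie in the same block of the stable partition, so they are equivalent — no string distinguishes them.

Yes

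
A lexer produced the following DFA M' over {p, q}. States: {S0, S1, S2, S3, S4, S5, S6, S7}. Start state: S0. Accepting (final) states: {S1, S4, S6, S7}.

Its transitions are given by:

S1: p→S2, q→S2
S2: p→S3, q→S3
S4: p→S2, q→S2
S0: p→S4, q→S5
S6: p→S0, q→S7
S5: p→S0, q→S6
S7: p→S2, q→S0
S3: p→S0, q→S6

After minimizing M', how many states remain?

States {S1} cannot be reached from the start state, so discard them.
P0 = {S4,S6,S7} | {S0,S2,S3,S5}.
Split {S4,S6,S7} by δ(·,q) → {S4,S7} and {S6}.
On input p, block {S0,S2,S3,S5} splits into {S2,S3,S5} and {S0}.
Refine {S4,S7} on symbol q: members go to different blocks, giving {S4} and {S7}.
On input p, block {S2,S3,S5} splits into {S3,S5} and {S2}.
No further refinement is possible. Final partition (6 blocks): {S4} | {S3,S5} | {S6} | {S0} | {S7} | {S2}.

6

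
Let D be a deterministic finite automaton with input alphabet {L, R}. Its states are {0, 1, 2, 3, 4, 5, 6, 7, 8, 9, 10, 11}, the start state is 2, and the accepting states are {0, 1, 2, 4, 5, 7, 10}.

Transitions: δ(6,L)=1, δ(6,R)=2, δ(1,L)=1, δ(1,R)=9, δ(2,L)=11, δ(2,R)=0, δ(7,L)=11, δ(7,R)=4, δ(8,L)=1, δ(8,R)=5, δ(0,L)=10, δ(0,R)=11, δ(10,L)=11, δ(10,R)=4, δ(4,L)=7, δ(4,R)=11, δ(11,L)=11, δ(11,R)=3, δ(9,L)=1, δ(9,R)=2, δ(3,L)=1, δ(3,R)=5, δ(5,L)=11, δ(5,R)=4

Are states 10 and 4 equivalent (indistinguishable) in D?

No

Reachable states from the start: {0,1,2,3,4,5,7,9,10,11}. Unreachable: {6,8} — drop them.
Start with accepting vs non-accepting: {0,1,2,4,5,7,10} | {3,9,11}.
On input L, block {0,1,2,4,5,7,10} splits into {2,5,7,10} and {0,1,4}.
On input L, block {3,9,11} splits into {3,9} and {11}.
Refine {0,1,4} on symbol L: members go to different blocks, giving {0,4} and {1}.
Stable partition: {2,5,7,10} | {3,9} | {0,4} | {11} | {1} — 5 equivalence classes.
10 and 4 end up in different blocks, so they are distinguishable. For instance, the string 'L' is accepted from only 4.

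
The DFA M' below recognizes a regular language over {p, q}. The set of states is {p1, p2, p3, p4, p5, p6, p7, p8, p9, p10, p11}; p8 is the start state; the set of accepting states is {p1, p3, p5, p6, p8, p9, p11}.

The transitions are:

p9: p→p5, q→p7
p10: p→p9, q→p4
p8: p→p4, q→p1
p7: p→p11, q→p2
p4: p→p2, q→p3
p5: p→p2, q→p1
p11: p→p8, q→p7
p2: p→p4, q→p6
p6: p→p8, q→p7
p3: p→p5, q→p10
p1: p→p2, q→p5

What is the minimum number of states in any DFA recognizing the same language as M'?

Initial partition by acceptance: {p1,p3,p5,p6,p8,p9,p11} | {p2,p4,p7,p10}.
Refine {p1,p3,p5,p6,p8,p9,p11} on symbol p: members go to different blocks, giving {p3,p6,p9,p11} and {p1,p5,p8}.
Split {p2,p4,p7,p10} by δ(·,p) → {p2,p4} and {p7,p10}.
Stable partition: {p3,p6,p9,p11} | {p2,p4} | {p1,p5,p8} | {p7,p10} — 4 equivalence classes.

4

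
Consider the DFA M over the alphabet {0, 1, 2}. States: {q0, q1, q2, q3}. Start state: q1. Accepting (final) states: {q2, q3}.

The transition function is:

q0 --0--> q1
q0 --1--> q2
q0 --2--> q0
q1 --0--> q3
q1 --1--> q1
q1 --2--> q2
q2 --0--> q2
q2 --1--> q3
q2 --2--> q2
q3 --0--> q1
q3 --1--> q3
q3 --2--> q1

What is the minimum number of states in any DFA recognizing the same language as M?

Reachable states from the start: {q1,q2,q3}. Unreachable: {q0} — drop them.
P0 = {q2,q3} | {q1}.
On input 0, block {q2,q3} splits into {q2} and {q3}.
No further refinement is possible. Final partition (3 blocks): {q2} | {q1} | {q3}.

3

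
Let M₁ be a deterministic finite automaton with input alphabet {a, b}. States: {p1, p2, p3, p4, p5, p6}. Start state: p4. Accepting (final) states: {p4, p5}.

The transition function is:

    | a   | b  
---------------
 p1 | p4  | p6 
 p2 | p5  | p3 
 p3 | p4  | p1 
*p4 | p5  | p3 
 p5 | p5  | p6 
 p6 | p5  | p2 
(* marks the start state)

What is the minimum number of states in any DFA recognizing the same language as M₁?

Start with accepting vs non-accepting: {p4,p5} | {p1,p2,p3,p6}.
The partition is now stable with 2 blocks: {p4,p5} | {p1,p2,p3,p6}.

2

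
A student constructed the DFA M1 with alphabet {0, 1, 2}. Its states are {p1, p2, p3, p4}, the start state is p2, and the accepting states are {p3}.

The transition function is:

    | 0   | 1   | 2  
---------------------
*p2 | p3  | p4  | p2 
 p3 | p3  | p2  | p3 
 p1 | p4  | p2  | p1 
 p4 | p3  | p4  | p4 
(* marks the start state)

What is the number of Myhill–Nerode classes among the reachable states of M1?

Reachable states from the start: {p2,p3,p4}. Unreachable: {p1} — drop them.
Start with accepting vs non-accepting: {p3} | {p2,p4}.
The partition is now stable with 2 blocks: {p3} | {p2,p4}.

2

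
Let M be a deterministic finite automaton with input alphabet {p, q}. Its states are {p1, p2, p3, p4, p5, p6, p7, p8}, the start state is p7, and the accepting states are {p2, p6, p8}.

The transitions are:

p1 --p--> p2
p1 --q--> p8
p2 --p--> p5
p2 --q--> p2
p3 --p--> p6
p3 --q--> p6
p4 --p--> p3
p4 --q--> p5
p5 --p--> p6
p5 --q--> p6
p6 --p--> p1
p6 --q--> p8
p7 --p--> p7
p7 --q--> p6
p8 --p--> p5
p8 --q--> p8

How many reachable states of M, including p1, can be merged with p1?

First remove the unreachable states {p3,p4}; 6 states remain.
P0 = {p2,p6,p8} | {p1,p5,p7}.
Split {p1,p5,p7} by δ(·,p) → {p1,p5} and {p7}.
The partition is now stable with 3 blocks: {p2,p6,p8} | {p1,p5} | {p7}.
The equivalence class containing p1 is {p1,p5}, of size 2.

2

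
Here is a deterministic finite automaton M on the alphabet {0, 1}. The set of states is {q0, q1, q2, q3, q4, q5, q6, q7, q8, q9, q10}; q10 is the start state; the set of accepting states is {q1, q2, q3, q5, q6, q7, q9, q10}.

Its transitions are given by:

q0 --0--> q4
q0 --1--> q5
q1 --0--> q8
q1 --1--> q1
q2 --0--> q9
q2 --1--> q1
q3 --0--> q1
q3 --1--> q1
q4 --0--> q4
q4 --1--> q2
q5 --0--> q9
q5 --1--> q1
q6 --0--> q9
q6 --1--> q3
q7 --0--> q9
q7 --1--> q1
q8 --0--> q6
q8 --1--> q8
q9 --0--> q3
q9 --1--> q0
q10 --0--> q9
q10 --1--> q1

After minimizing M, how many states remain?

First remove the unreachable states {q7}; 10 states remain.
Start with accepting vs non-accepting: {q1,q2,q3,q5,q6,q9,q10} | {q0,q4,q8}.
Split {q1,q2,q3,q5,q6,q9,q10} by δ(·,0) → {q2,q3,q5,q6,q9,q10} and {q1}.
On input 0, block {q2,q3,q5,q6,q9,q10} splits into {q2,q5,q6,q9,q10} and {q3}.
Split {q2,q5,q6,q9,q10} by δ(·,0) → {q2,q5,q6,q10} and {q9}.
On input 1, block {q2,q5,q6,q10} splits into {q2,q5,q10} and {q6}.
Split {q0,q4,q8} by δ(·,0) → {q0,q4} and {q8}.
The partition is now stable with 7 blocks: {q2,q5,q10} | {q0,q4} | {q1} | {q3} | {q9} | {q6} | {q8}.

7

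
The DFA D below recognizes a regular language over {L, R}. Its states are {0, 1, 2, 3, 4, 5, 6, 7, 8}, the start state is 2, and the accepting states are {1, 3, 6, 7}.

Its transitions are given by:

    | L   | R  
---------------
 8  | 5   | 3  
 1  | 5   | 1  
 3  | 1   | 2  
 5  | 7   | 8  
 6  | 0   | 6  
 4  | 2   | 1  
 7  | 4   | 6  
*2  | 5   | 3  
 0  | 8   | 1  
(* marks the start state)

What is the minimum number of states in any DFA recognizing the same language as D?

Every state is reachable, so we keep all 9.
Start with accepting vs non-accepting: {1,3,6,7} | {0,2,4,5,8}.
On input L, block {1,3,6,7} splits into {1,6,7} and {3}.
Refine {0,2,4,5,8} on symbol L: members go to different blocks, giving {0,2,4,8} and {5}.
Refine {1,6,7} on symbol L: members go to different blocks, giving {6,7} and {1}.
On input L, block {0,2,4,8} splits into {0,4} and {2,8}.
Stable partition: {6,7} | {0,4} | {3} | {5} | {1} | {2,8} — 6 equivalence classes.

6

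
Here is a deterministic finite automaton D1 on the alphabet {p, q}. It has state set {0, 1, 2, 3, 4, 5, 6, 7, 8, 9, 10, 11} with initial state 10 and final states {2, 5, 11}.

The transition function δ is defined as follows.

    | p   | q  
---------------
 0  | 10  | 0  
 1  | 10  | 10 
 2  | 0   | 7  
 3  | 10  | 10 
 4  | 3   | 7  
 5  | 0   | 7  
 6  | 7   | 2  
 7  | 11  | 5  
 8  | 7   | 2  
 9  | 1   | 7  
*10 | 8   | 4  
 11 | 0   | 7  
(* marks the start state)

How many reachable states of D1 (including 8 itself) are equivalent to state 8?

1

States {1,6,9} cannot be reached from the start state, so discard them.
P0 = {2,5,11} | {0,3,4,7,8,10}.
Split {0,3,4,7,8,10} by δ(·,p) → {0,3,4,8,10} and {7}.
On input p, block {0,3,4,8,10} splits into {0,3,4,10} and {8}.
Refine {0,3,4,10} on symbol p: members go to different blocks, giving {0,3,4} and {10}.
Refine {0,3,4} on symbol p: members go to different blocks, giving {0,3} and {4}.
Refine {0,3} on symbol q: members go to different blocks, giving {0} and {3}.
Stable partition: {2,5,11} | {0} | {7} | {8} | {10} | {4} | {3} — 7 equivalence classes.
The equivalence class containing 8 is {8}, of size 1.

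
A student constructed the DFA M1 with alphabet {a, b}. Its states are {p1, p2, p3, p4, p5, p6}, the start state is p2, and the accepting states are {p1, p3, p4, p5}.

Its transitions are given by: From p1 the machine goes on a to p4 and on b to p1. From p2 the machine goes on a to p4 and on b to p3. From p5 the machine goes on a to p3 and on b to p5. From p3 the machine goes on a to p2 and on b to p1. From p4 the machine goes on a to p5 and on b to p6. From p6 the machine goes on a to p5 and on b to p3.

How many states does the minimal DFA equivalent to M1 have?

All states are reachable from the start state.
Start with accepting vs non-accepting: {p1,p3,p4,p5} | {p2,p6}.
On input a, block {p1,p3,p4,p5} splits into {p1,p4,p5} and {p3}.
Refine {p1,p4,p5} on symbol a: members go to different blocks, giving {p1,p4} and {p5}.
Refine {p1,p4} on symbol a: members go to different blocks, giving {p1} and {p4}.
Split {p2,p6} by δ(·,a) → {p2} and {p6}.
The partition is now stable with 6 blocks: {p1} | {p2} | {p3} | {p5} | {p4} | {p6}.

6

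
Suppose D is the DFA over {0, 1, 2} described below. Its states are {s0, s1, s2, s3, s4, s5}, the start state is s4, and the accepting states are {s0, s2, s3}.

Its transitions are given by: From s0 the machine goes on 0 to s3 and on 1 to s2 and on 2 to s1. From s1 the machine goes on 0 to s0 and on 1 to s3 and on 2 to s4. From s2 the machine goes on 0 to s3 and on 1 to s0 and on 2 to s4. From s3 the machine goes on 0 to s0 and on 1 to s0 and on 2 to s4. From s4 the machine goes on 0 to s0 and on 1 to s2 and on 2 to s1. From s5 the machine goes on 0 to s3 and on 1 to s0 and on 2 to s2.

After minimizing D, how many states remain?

Reachable states from the start: {s0,s1,s2,s3,s4}. Unreachable: {s5} — drop them.
Start with accepting vs non-accepting: {s0,s2,s3} | {s1,s4}.
The partition is now stable with 2 blocks: {s0,s2,s3} | {s1,s4}.

2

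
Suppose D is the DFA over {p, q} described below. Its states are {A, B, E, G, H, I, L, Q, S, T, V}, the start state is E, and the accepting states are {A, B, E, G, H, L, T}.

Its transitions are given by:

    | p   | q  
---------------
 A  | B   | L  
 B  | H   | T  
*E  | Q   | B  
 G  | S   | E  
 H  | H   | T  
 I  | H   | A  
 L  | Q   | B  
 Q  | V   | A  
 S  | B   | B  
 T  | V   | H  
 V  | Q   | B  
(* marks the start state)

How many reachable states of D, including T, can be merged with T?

3

Reachable states from the start: {A,B,E,H,L,Q,T,V}. Unreachable: {G,I,S} — drop them.
Initial partition by acceptance: {A,B,E,H,L,T} | {Q,V}.
Refine {A,B,E,H,L,T} on symbol p: members go to different blocks, giving {E,L,T} and {A,B,H}.
No further refinement is possible. Final partition (3 blocks): {E,L,T} | {Q,V} | {A,B,H}.
State T belongs to the block {E,L,T}, which has 3 states.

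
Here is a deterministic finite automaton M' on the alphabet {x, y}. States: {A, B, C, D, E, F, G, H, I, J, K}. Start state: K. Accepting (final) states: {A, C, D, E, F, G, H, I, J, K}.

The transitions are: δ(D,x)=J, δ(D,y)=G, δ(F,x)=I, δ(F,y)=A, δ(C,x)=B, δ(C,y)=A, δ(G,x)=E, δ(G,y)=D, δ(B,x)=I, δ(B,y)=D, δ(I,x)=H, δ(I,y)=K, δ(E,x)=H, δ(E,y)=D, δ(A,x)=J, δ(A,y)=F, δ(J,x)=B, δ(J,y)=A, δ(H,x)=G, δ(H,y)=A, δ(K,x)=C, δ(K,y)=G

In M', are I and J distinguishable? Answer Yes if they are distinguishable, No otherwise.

Yes

Start with accepting vs non-accepting: {A,C,D,E,F,G,H,I,J,K} | {B}.
Split {A,C,D,E,F,G,H,I,J,K} by δ(·,x) → {A,D,E,F,G,H,I,K} and {C,J}.
On input x, block {A,D,E,F,G,H,I,K} splits into {E,F,G,H,I} and {A,D,K}.
No further refinement is possible. Final partition (4 blocks): {E,F,G,H,I} | {B} | {C,J} | {A,D,K}.
I and J end up in different blocks, so they are distinguishable. For instance, the string 'x' is accepted from only I.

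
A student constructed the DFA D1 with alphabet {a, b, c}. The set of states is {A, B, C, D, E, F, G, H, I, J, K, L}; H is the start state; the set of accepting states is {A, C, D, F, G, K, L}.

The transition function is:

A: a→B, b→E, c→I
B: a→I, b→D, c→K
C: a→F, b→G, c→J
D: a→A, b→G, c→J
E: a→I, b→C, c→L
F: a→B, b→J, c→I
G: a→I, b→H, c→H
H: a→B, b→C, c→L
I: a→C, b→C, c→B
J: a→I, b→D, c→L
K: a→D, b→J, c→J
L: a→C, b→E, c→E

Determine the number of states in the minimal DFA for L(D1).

7

Every state is reachable, so we keep all 12.
P0 = {A,C,D,F,G,K,L} | {B,E,H,I,J}.
Split {A,C,D,F,G,K,L} by δ(·,a) → {C,D,K,L} and {A,F,G}.
Split {C,D,K,L} by δ(·,a) → {C,D} and {K,L}.
On input a, block {B,E,H,I,J} splits into {B,E,H,J} and {I}.
Split {B,E,H,J} by δ(·,a) → {B,E,J} and {H}.
Split {A,F,G} by δ(·,a) → {A,F} and {G}.
No further refinement is possible. Final partition (7 blocks): {C,D} | {B,E,J} | {A,F} | {K,L} | {I} | {H} | {G}.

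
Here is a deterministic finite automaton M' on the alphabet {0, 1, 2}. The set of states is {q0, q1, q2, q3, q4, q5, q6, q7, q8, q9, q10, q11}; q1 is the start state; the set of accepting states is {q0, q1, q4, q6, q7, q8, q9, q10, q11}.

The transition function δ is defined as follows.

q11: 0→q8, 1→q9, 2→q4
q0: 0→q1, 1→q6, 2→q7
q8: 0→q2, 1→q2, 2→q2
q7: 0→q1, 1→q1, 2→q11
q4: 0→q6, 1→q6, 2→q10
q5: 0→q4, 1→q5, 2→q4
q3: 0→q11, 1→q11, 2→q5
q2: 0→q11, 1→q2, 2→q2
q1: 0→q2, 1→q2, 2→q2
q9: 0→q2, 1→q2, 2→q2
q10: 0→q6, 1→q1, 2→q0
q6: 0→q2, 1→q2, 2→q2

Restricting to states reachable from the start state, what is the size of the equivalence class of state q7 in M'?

5

First remove the unreachable states {q3,q5}; 10 states remain.
Start with accepting vs non-accepting: {q0,q1,q4,q6,q7,q8,q9,q10,q11} | {q2}.
Refine {q0,q1,q4,q6,q7,q8,q9,q10,q11} on symbol 0: members go to different blocks, giving {q0,q4,q7,q10,q11} and {q1,q6,q8,q9}.
No further refinement is possible. Final partition (3 blocks): {q0,q4,q7,q10,q11} | {q2} | {q1,q6,q8,q9}.
State q7 belongs to the block {q0,q4,q7,q10,q11}, which has 5 states.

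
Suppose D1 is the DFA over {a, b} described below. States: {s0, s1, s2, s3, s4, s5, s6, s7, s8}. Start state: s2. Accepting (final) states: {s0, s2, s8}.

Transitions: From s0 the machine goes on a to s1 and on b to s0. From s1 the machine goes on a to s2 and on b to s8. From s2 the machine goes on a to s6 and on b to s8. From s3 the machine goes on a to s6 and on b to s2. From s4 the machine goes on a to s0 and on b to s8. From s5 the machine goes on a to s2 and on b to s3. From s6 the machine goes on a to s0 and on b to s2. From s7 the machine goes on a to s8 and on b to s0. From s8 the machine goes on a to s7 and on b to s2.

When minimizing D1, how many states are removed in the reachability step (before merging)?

3

BFS from s2 reaches {s0, s1, s2, s6, s7, s8}; the 3 state(s) s3, s4, s5 are never visited.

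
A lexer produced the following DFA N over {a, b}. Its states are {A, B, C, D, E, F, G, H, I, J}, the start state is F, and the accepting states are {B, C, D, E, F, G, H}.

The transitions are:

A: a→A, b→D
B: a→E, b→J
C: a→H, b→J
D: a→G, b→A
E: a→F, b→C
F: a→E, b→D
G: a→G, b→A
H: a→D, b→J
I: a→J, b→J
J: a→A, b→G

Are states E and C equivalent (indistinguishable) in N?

No

First remove the unreachable states {B,I}; 8 states remain.
Start with accepting vs non-accepting: {C,D,E,F,G,H} | {A,J}.
Refine {C,D,E,F,G,H} on symbol b: members go to different blocks, giving {C,D,G,H} and {E,F}.
The partition is now stable with 3 blocks: {C,D,G,H} | {A,J} | {E,F}.
E and C end up in different blocks, so they are distinguishable. For instance, the string 'b' is accepted from only E.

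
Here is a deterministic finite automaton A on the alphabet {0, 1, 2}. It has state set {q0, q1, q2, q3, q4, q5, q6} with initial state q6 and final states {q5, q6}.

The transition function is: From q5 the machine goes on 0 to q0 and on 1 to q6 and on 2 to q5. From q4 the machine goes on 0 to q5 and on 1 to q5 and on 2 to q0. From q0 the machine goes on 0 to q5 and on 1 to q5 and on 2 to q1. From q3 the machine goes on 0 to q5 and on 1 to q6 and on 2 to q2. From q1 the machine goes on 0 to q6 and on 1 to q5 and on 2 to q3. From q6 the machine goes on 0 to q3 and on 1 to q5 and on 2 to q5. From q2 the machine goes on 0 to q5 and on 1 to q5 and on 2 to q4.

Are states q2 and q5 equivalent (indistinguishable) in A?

All states are reachable from the start state.
P0 = {q5,q6} | {q0,q1,q2,q3,q4}.
Stable partition: {q5,q6} | {q0,q1,q2,q3,q4} — 2 equivalence classes.
q2 and q5 end up in different blocks, so they are distinguishable. For instance, the string 'ε' is accepted from only q5.

No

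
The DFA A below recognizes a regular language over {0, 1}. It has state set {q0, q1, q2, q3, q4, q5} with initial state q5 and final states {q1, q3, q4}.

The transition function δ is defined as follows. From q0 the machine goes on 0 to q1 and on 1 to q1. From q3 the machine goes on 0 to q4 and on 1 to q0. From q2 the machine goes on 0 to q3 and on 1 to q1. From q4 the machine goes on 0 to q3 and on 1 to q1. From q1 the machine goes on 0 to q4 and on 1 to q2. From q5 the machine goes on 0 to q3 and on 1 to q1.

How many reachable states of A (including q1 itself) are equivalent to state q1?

Start with accepting vs non-accepting: {q1,q3,q4} | {q0,q2,q5}.
Refine {q1,q3,q4} on symbol 1: members go to different blocks, giving {q1,q3} and {q4}.
Stable partition: {q1,q3} | {q0,q2,q5} | {q4} — 3 equivalence classes.
State q1 belongs to the block {q1,q3}, which has 2 states.

2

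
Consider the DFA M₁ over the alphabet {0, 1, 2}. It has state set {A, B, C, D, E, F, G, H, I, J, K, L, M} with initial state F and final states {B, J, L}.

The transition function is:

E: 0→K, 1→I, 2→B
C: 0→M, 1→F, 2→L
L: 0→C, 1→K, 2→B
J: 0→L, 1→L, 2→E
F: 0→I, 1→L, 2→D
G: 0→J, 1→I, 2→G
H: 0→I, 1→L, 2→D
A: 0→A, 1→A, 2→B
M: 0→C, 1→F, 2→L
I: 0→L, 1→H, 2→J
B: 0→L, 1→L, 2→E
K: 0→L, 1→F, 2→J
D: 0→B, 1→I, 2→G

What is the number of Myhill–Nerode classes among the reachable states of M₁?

7

States {A} cannot be reached from the start state, so discard them.
P0 = {B,J,L} | {C,D,E,F,G,H,I,K,M}.
On input 0, block {B,J,L} splits into {B,J} and {L}.
Refine {C,D,E,F,G,H,I,K,M} on symbol 0: members go to different blocks, giving {C,E,F,H,M} and {D,G} and {I,K}.
Split {C,E,F,H,M} by δ(·,0) → {E,F,H} and {C,M}.
On input 1, block {E,F,H} splits into {F,H} and {E}.
No further refinement is possible. Final partition (7 blocks): {B,J} | {F,H} | {L} | {D,G} | {I,K} | {C,M} | {E}.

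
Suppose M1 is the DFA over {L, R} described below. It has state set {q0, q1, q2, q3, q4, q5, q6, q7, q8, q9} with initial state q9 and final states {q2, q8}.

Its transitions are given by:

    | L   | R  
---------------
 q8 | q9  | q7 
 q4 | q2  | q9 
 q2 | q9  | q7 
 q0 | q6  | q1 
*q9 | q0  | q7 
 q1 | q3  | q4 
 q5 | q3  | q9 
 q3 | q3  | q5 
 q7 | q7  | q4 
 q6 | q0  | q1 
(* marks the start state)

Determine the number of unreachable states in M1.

No path from q9 leads to q8; the other 9 states are all reachable.

1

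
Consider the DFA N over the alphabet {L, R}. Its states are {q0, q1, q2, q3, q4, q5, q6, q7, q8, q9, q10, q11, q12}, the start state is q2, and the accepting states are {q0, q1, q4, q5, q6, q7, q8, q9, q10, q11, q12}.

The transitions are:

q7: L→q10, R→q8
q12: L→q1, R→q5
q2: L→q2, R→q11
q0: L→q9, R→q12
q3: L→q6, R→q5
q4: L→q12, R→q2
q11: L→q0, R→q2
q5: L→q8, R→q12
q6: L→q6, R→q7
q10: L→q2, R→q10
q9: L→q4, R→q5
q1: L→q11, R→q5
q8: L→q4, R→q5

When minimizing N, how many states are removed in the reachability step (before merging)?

No path from q2 leads to q3, q6, q7, q10; the other 9 states are all reachable.

4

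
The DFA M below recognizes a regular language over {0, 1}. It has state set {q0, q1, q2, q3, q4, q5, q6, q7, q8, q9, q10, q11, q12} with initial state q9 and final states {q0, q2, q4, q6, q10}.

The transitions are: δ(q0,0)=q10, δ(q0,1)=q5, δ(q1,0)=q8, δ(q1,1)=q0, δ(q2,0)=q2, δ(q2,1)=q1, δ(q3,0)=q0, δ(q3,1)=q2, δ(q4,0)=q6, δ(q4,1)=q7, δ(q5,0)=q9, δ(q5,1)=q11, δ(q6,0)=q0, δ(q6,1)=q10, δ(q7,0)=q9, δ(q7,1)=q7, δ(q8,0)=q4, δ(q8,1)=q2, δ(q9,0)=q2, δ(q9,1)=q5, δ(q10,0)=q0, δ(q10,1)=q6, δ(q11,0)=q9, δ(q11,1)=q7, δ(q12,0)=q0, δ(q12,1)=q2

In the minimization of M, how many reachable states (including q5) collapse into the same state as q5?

3

States {q3,q12} cannot be reached from the start state, so discard them.
P0 = {q0,q2,q4,q6,q10} | {q1,q5,q7,q8,q9,q11}.
On input 1, block {q0,q2,q4,q6,q10} splits into {q0,q2,q4} and {q6,q10}.
Refine {q0,q2,q4} on symbol 0: members go to different blocks, giving {q0,q4} and {q2}.
Refine {q1,q5,q7,q8,q9,q11} on symbol 0: members go to different blocks, giving {q1,q5,q7,q11} and {q8} and {q9}.
On input 0, block {q1,q5,q7,q11} splits into {q5,q7,q11} and {q1}.
No further refinement is possible. Final partition (7 blocks): {q0,q4} | {q5,q7,q11} | {q6,q10} | {q2} | {q8} | {q9} | {q1}.
State q5 belongs to the block {q5,q7,q11}, which has 3 states.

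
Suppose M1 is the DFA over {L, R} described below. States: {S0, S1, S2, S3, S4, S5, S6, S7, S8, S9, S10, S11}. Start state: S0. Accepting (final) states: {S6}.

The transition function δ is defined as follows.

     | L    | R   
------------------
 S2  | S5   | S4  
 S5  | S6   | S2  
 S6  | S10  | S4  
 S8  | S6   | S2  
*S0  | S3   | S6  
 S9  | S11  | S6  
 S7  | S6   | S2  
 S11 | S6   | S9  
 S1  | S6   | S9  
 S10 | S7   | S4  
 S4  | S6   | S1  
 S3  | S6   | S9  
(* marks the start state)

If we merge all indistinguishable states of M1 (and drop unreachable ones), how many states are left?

6

First remove the unreachable states {S8}; 11 states remain.
P0 = {S6} | {S0,S1,S2,S3,S4,S5,S7,S9,S10,S11}.
Refine {S0,S1,S2,S3,S4,S5,S7,S9,S10,S11} on symbol L: members go to different blocks, giving {S1,S3,S4,S5,S7,S11} and {S0,S2,S9,S10}.
Split {S1,S3,S4,S5,S7,S11} by δ(·,R) → {S1,S3,S5,S7,S11} and {S4}.
Split {S0,S2,S9,S10} by δ(·,R) → {S0,S9} and {S2,S10}.
Split {S1,S3,S5,S7,S11} by δ(·,R) → {S1,S3,S11} and {S5,S7}.
No further refinement is possible. Final partition (6 blocks): {S6} | {S1,S3,S11} | {S0,S9} | {S4} | {S2,S10} | {S5,S7}.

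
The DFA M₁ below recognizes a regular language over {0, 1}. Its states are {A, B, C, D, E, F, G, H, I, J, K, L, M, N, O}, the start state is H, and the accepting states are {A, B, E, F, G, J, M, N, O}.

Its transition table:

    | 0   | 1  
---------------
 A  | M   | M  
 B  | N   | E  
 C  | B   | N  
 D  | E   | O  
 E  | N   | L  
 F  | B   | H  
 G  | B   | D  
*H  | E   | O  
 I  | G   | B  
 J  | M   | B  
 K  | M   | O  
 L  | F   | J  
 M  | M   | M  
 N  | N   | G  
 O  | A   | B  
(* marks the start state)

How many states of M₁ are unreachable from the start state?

3

No path from H leads to C, I, K; the other 12 states are all reachable.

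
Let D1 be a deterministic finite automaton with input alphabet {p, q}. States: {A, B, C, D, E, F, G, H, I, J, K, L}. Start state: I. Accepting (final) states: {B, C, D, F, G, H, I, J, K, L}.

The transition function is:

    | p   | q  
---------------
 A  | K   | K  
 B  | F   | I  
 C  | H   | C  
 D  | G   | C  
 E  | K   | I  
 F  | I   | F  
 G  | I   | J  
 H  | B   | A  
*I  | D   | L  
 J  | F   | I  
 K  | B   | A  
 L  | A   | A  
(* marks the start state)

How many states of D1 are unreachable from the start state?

1

Starting at I and following transitions, the reachable set is {A, B, C, D, F, G, H, I, J, K, L}. That leaves E unreachable — 1 in total.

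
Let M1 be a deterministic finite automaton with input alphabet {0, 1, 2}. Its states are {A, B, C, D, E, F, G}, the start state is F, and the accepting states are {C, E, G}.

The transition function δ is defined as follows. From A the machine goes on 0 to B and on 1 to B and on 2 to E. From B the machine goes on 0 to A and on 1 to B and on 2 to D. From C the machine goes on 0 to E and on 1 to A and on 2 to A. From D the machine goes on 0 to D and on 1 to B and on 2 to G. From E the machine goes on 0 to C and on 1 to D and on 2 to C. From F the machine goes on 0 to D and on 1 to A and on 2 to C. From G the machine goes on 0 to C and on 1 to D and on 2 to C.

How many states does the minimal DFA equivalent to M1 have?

Start with accepting vs non-accepting: {C,E,G} | {A,B,D,F}.
Refine {C,E,G} on symbol 2: members go to different blocks, giving {E,G} and {C}.
Refine {A,B,D,F} on symbol 2: members go to different blocks, giving {A,D} and {B} and {F}.
Refine {A,D} on symbol 0: members go to different blocks, giving {A} and {D}.
Stable partition: {E,G} | {A} | {C} | {B} | {F} | {D} — 6 equivalence classes.

6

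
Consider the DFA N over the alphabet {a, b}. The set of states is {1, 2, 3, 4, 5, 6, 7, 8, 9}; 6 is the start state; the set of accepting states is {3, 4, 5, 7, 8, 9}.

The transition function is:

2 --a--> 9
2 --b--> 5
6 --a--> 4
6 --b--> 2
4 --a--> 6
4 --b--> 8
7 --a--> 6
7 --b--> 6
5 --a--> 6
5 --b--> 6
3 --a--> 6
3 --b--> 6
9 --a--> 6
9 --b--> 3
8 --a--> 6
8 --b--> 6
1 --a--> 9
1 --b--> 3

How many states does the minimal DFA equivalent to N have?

First remove the unreachable states {1,7}; 7 states remain.
Initial partition by acceptance: {3,4,5,8,9} | {2,6}.
On input b, block {3,4,5,8,9} splits into {3,5,8} and {4,9}.
On input b, block {2,6} splits into {2} and {6}.
No further refinement is possible. Final partition (4 blocks): {3,5,8} | {2} | {4,9} | {6}.

4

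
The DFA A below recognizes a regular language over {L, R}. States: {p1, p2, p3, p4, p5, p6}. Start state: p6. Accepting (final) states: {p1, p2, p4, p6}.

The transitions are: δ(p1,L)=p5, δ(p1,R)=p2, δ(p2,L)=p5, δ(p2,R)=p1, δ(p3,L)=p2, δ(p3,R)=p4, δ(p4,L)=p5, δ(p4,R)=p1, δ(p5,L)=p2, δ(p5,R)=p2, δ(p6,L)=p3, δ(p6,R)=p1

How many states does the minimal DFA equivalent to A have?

Every state is reachable, so we keep all 6.
P0 = {p1,p2,p4,p6} | {p3,p5}.
No further refinement is possible. Final partition (2 blocks): {p1,p2,p4,p6} | {p3,p5}.

2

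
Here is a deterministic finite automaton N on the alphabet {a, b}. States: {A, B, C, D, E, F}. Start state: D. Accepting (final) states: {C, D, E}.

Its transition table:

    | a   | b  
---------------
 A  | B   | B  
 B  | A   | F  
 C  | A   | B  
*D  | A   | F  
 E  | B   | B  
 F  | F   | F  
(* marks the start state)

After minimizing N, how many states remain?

States {C,E} cannot be reached from the start state, so discard them.
Initial partition by acceptance: {D} | {A,B,F}.
No further refinement is possible. Final partition (2 blocks): {D} | {A,B,F}.

2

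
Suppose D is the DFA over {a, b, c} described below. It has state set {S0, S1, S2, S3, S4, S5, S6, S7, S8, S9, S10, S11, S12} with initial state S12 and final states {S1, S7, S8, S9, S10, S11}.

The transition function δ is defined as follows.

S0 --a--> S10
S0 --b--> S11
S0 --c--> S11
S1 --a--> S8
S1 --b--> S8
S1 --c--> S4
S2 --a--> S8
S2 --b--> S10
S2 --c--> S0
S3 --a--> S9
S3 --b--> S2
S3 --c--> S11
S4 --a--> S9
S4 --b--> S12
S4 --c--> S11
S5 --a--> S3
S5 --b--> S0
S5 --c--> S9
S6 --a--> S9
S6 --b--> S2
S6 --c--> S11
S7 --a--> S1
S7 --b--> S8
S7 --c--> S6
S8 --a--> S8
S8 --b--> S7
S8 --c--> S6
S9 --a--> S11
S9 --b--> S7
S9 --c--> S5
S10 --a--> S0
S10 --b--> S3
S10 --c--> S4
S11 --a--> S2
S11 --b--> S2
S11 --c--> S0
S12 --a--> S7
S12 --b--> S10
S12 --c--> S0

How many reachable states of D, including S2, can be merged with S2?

All states are reachable from the start state.
Start with accepting vs non-accepting: {S1,S7,S8,S9,S10,S11} | {S0,S2,S3,S4,S5,S6,S12}.
On input a, block {S1,S7,S8,S9,S10,S11} splits into {S1,S7,S8,S9} and {S10,S11}.
Refine {S1,S7,S8,S9} on symbol a: members go to different blocks, giving {S1,S7,S8} and {S9}.
On input a, block {S0,S2,S3,S4,S5,S6,S12} splits into {S3,S4,S6} and {S2,S12} and {S0} and {S5}.
On input a, block {S10,S11} splits into {S10} and {S11}.
Stable partition: {S1,S7,S8} | {S3,S4,S6} | {S10} | {S9} | {S2,S12} | {S0} | {S5} | {S11} — 8 equivalence classes.
The equivalence class containing S2 is {S2,S12}, of size 2.

2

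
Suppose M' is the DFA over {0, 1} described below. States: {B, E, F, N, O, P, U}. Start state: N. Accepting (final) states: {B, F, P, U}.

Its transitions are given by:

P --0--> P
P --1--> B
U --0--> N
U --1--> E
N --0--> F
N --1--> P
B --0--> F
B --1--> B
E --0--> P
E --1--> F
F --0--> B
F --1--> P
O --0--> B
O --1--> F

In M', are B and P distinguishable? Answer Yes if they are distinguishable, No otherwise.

No

First remove the unreachable states {E,O,U}; 4 states remain.
Start with accepting vs non-accepting: {B,F,P} | {N}.
No further refinement is possible. Final partition (2 blocks): {B,F,P} | {N}.
B and P lie in the same block of the stable partition, so they are equivalent — no string distinguishes them.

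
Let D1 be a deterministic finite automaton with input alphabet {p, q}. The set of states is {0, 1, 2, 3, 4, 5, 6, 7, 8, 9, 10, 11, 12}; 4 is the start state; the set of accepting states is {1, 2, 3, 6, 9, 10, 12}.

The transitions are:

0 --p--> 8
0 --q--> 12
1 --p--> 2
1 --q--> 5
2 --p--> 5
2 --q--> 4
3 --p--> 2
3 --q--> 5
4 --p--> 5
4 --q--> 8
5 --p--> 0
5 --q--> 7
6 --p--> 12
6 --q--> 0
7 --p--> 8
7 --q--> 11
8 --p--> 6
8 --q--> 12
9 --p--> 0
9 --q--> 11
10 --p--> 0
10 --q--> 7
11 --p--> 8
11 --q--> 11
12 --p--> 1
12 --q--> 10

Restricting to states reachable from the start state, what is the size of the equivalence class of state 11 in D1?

First remove the unreachable states {3,9}; 11 states remain.
P0 = {1,2,6,10,12} | {0,4,5,7,8,11}.
On input p, block {1,2,6,10,12} splits into {1,6,12} and {2,10}.
Refine {1,6,12} on symbol p: members go to different blocks, giving {6,12} and {1}.
On input p, block {6,12} splits into {6} and {12}.
Split {0,4,5,7,8,11} by δ(·,p) → {0,4,5,7,11} and {8}.
On input p, block {0,4,5,7,11} splits into {0,7,11} and {4,5}.
Refine {0,7,11} on symbol q: members go to different blocks, giving {7,11} and {0}.
Split {2,10} by δ(·,p) → {2} and {10}.
On input p, block {4,5} splits into {4} and {5}.
The partition is now stable with 10 blocks: {6} | {7,11} | {2} | {1} | {12} | {8} | {4} | {0} | {10} | {5}.
The equivalence class containing 11 is {7,11}, of size 2.

2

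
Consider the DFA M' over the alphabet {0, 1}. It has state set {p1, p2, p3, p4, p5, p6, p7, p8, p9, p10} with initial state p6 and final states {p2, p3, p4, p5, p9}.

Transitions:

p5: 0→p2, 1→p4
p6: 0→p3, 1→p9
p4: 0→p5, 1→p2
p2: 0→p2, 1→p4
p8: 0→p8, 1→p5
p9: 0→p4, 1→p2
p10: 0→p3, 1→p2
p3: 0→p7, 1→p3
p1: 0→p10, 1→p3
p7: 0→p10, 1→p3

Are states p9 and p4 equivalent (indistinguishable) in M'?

Yes

Reachable states from the start: {p2,p3,p4,p5,p6,p7,p9,p10}. Unreachable: {p1,p8} — drop them.
P0 = {p2,p3,p4,p5,p9} | {p6,p7,p10}.
On input 0, block {p2,p3,p4,p5,p9} splits into {p2,p4,p5,p9} and {p3}.
Split {p6,p7,p10} by δ(·,0) → {p6,p10} and {p7}.
Stable partition: {p2,p4,p5,p9} | {p6,p10} | {p3} | {p7} — 4 equivalence classes.
p9 and p4 lie in the same block of the stable partition, so they are equivalent — no string distinguishes them.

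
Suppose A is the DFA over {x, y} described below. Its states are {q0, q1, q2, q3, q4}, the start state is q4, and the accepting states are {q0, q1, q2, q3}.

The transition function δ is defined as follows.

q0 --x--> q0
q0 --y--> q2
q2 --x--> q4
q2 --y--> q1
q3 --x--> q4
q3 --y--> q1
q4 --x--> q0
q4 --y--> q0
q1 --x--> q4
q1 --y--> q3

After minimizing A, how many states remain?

3

Every state is reachable, so we keep all 5.
Start with accepting vs non-accepting: {q0,q1,q2,q3} | {q4}.
Split {q0,q1,q2,q3} by δ(·,x) → {q1,q2,q3} and {q0}.
Stable partition: {q1,q2,q3} | {q4} | {q0} — 3 equivalence classes.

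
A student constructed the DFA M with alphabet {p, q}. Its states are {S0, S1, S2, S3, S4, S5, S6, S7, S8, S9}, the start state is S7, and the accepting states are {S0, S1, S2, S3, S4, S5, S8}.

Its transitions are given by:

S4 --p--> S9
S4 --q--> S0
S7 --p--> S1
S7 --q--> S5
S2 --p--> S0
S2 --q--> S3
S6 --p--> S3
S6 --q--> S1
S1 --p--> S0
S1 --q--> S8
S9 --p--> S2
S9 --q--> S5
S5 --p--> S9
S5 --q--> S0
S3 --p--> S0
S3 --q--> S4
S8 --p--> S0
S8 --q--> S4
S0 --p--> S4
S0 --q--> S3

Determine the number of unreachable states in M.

1

No path from S7 leads to S6; the other 9 states are all reachable.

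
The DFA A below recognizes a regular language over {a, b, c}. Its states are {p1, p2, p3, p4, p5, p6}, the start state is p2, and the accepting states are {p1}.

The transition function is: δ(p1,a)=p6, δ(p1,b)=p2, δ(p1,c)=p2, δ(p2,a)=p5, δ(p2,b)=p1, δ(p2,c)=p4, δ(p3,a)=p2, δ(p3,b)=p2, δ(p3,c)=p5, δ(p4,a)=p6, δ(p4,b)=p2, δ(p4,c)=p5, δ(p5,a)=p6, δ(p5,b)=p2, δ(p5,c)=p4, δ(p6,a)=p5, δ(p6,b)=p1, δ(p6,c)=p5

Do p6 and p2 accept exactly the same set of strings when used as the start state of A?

Yes

Reachable states from the start: {p1,p2,p4,p5,p6}. Unreachable: {p3} — drop them.
Start with accepting vs non-accepting: {p1} | {p2,p4,p5,p6}.
Refine {p2,p4,p5,p6} on symbol b: members go to different blocks, giving {p2,p6} and {p4,p5}.
No further refinement is possible. Final partition (3 blocks): {p1} | {p2,p6} | {p4,p5}.
p6 and p2 lie in the same block of the stable partition, so they are equivalent — no string distinguishes them.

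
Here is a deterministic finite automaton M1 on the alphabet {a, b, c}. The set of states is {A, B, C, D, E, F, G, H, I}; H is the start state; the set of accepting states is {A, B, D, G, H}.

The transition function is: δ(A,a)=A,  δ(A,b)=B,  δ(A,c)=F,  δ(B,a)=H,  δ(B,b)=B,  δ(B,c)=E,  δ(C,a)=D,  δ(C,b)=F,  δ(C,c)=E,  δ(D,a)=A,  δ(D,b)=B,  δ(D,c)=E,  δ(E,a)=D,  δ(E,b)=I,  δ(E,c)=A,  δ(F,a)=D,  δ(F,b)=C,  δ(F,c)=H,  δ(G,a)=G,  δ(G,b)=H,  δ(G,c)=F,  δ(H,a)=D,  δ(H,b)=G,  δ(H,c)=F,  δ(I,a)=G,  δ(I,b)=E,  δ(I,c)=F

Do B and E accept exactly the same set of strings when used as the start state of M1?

Every state is reachable, so we keep all 9.
Start with accepting vs non-accepting: {A,B,D,G,H} | {C,E,F,I}.
On input c, block {C,E,F,I} splits into {C,I} and {E,F}.
The partition is now stable with 3 blocks: {A,B,D,G,H} | {C,I} | {E,F}.
B and E end up in different blocks, so they are distinguishable. For instance, the string 'ε' is accepted from only B.

No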